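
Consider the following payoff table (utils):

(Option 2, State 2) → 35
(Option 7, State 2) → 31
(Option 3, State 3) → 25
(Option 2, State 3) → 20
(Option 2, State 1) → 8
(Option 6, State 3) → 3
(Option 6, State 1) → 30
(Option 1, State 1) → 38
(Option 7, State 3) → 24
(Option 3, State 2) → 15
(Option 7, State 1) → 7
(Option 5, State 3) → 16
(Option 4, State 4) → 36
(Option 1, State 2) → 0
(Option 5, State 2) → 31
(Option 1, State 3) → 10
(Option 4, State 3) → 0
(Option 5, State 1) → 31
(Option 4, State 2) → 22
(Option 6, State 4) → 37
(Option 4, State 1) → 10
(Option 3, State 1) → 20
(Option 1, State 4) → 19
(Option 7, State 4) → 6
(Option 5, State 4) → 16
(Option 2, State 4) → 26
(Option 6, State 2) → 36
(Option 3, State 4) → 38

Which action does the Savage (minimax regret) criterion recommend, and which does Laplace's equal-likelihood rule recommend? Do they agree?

minimax regret → Option 3; laplace → Option 6 (disagree)

Column bests: State 1=38, State 2=36, State 3=25, State 4=38.
Option 1 regrets: 0, 36, 15, 19 → max 36
Option 2 regrets: 30, 1, 5, 12 → max 30
Option 3 regrets: 18, 21, 0, 0 → max 21
Option 4 regrets: 28, 14, 25, 2 → max 28
Option 5 regrets: 7, 5, 9, 22 → max 22
Option 6 regrets: 8, 0, 22, 1 → max 22
Option 7 regrets: 31, 5, 1, 32 → max 32
Smallest max regret = 21 → Option 3.
Row averages: Option 1=16.75, Option 2=22.25, Option 3=24.5, Option 4=17, Option 5=23.5, Option 6=26.5, Option 7=17
Highest average = 26.5 → Option 6.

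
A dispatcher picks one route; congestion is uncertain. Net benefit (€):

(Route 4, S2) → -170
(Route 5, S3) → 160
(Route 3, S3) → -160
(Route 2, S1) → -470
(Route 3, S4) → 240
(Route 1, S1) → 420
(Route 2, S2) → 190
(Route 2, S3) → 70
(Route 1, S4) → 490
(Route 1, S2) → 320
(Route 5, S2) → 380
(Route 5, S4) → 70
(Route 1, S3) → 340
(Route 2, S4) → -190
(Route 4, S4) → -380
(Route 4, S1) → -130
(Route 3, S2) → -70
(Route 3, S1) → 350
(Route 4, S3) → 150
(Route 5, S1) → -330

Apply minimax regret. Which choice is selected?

Route 1

Column bests: S1=420, S2=380, S3=340, S4=490.
Route 1 regrets: 0, 60, 0, 0 → max 60
Route 2 regrets: 890, 190, 270, 680 → max 890
Route 3 regrets: 70, 450, 500, 250 → max 500
Route 4 regrets: 550, 550, 190, 870 → max 870
Route 5 regrets: 750, 0, 180, 420 → max 750
Smallest max regret = 60 → Route 1.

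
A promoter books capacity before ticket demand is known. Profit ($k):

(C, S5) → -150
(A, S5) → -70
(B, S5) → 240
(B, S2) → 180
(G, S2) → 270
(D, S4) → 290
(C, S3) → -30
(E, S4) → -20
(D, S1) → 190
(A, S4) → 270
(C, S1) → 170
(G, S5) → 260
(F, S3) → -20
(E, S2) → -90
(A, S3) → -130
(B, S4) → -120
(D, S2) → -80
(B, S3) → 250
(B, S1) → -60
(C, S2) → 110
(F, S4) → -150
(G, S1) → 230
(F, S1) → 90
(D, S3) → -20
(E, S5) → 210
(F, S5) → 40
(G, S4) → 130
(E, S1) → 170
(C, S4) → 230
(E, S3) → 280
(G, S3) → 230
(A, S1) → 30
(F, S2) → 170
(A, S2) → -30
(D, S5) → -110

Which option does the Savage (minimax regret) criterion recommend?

G

Column bests: S1=230, S2=270, S3=280, S4=290, S5=260.
A regrets: 200, 300, 410, 20, 330 → max 410
B regrets: 290, 90, 30, 410, 20 → max 410
C regrets: 60, 160, 310, 60, 410 → max 410
D regrets: 40, 350, 300, 0, 370 → max 370
E regrets: 60, 360, 0, 310, 50 → max 360
F regrets: 140, 100, 300, 440, 220 → max 440
G regrets: 0, 0, 50, 160, 0 → max 160
Smallest max regret = 160 → G.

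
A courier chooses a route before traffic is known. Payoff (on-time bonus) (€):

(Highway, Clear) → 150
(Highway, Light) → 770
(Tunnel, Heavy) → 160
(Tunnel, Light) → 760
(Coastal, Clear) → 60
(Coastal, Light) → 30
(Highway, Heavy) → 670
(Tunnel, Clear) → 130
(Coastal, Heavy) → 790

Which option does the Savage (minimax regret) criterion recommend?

Column bests: Clear=150, Light=770, Heavy=790.
Highway regrets: 0, 0, 120 → max 120
Coastal regrets: 90, 740, 0 → max 740
Tunnel regrets: 20, 10, 630 → max 630
Smallest max regret = 120 → Highway.

Highway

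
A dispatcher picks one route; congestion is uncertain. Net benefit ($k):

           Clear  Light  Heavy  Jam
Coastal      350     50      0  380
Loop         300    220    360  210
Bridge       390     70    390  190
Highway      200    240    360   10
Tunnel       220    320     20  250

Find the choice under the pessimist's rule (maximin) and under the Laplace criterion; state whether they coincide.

Row minima: Coastal=0, Loop=210, Bridge=70, Highway=10, Tunnel=20
Best worst-case = 210 → Loop.
Row averages: Coastal=195, Loop=272.5, Bridge=260, Highway=202.5, Tunnel=202.5
Highest average = 272.5 → Loop.

maximin → Loop; laplace → Loop (agree)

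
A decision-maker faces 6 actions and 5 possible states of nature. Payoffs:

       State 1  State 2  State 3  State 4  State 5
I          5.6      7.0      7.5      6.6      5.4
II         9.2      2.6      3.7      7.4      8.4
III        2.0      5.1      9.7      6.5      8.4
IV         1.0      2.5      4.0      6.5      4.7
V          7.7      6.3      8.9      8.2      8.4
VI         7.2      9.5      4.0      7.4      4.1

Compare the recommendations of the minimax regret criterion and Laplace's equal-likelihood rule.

minimax regret → V; laplace → V (agree)

Column bests: State 1=9.2, State 2=9.5, State 3=9.7, State 4=8.2, State 5=8.4.
I regrets: 3.6, 2.5, 2.2, 1.6, 3.0 → max 3.6
II regrets: 0.0, 6.9, 6.0, 0.8, 0.0 → max 6.9
III regrets: 7.2, 4.4, 0.0, 1.7, 0.0 → max 7.2
IV regrets: 8.2, 7.0, 5.7, 1.7, 3.7 → max 8.2
V regrets: 1.5, 3.2, 0.8, 0.0, 0.0 → max 3.2
VI regrets: 2.0, 0.0, 5.7, 0.8, 4.3 → max 5.7
Smallest max regret = 3.2 → V.
Row averages: I=6.42, II=6.26, III=6.34, IV=3.74, V=7.9, VI=6.44
Highest average = 7.9 → V.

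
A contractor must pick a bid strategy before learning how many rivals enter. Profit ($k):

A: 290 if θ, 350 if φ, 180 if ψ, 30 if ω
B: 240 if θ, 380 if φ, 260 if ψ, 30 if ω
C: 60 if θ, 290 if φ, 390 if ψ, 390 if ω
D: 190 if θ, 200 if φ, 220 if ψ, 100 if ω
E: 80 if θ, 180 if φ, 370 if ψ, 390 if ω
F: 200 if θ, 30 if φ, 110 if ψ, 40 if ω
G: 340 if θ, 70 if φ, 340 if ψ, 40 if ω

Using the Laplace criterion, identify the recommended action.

Row averages: A=212.5, B=227.5, C=282.5, D=177.5, E=255, F=95, G=197.5
Highest average = 282.5 → C.

C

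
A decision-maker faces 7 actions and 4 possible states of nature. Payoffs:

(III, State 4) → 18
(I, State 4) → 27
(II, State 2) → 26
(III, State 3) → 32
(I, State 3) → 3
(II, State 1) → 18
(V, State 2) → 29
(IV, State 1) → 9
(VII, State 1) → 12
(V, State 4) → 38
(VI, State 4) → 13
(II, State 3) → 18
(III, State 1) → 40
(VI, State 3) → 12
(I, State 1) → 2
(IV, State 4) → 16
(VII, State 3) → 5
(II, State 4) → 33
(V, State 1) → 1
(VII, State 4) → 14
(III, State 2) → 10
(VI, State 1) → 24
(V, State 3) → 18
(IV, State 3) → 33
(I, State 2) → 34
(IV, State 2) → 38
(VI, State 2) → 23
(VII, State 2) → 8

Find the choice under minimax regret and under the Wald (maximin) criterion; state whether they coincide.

minimax regret → II; maximin → II (agree)

Column bests: State 1=40, State 2=38, State 3=33, State 4=38.
I regrets: 38, 4, 30, 11 → max 38
II regrets: 22, 12, 15, 5 → max 22
III regrets: 0, 28, 1, 20 → max 28
IV regrets: 31, 0, 0, 22 → max 31
V regrets: 39, 9, 15, 0 → max 39
VI regrets: 16, 15, 21, 25 → max 25
VII regrets: 28, 30, 28, 24 → max 30
Smallest max regret = 22 → II.
Row minima: I=2, II=18, III=10, IV=9, V=1, VI=12, VII=5
Best worst-case = 18 → II.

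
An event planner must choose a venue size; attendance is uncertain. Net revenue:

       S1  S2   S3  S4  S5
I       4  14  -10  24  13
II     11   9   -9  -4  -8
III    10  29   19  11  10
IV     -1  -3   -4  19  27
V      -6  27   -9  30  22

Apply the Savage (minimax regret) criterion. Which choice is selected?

Column bests: S1=11, S2=29, S3=19, S4=30, S5=27.
I regrets: 7, 15, 29, 6, 14 → max 29
II regrets: 0, 20, 28, 34, 35 → max 35
III regrets: 1, 0, 0, 19, 17 → max 19
IV regrets: 12, 32, 23, 11, 0 → max 32
V regrets: 17, 2, 28, 0, 5 → max 28
Smallest max regret = 19 → III.

III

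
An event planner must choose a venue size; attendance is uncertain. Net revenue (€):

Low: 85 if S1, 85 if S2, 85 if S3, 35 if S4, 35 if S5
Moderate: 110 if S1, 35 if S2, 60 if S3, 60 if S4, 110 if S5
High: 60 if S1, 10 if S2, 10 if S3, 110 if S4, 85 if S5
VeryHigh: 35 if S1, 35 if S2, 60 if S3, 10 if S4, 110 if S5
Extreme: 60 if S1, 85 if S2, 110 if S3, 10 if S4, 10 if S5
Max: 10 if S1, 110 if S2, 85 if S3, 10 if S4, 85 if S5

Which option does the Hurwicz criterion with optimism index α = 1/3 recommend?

Low: 1/3·85 + 2/3·35 = 155/3
Moderate: 1/3·110 + 2/3·35 = 60
High: 1/3·110 + 2/3·10 = 130/3
VeryHigh: 1/3·110 + 2/3·10 = 130/3
Extreme: 1/3·110 + 2/3·10 = 130/3
Max: 1/3·110 + 2/3·10 = 130/3
Highest Hurwicz score = 60 → Moderate.

Moderate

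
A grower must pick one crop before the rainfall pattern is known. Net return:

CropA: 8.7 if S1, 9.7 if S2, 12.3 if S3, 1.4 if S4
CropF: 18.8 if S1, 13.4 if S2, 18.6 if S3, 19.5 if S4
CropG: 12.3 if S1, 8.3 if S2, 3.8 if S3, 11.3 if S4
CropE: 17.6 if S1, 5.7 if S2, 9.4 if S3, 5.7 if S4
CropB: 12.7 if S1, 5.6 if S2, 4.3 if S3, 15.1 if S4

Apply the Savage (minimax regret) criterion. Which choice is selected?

Column bests: S1=18.8, S2=13.4, S3=18.6, S4=19.5.
CropA regrets: 10.1, 3.7, 6.3, 18.1 → max 18.1
CropF regrets: 0.0, 0.0, 0.0, 0.0 → max 0.0
CropG regrets: 6.5, 5.1, 14.8, 8.2 → max 14.8
CropE regrets: 1.2, 7.7, 9.2, 13.8 → max 13.8
CropB regrets: 6.1, 7.8, 14.3, 4.4 → max 14.3
Smallest max regret = 0.0 → CropF.

CropF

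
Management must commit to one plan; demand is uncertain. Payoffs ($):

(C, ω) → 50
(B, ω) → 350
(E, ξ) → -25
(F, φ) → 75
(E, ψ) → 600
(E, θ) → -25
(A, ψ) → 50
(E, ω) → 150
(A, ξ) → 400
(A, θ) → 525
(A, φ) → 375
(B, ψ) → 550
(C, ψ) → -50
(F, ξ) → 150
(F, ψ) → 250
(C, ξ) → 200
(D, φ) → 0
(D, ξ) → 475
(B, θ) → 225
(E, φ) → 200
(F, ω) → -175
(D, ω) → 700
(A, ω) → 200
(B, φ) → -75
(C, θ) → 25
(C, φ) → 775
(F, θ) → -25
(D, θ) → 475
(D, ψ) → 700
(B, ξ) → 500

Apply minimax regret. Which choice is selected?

E

Column bests: θ=525, φ=775, ψ=700, ω=700, ξ=500.
A regrets: 0, 400, 650, 500, 100 → max 650
B regrets: 300, 850, 150, 350, 0 → max 850
C regrets: 500, 0, 750, 650, 300 → max 750
D regrets: 50, 775, 0, 0, 25 → max 775
E regrets: 550, 575, 100, 550, 525 → max 575
F regrets: 550, 700, 450, 875, 350 → max 875
Smallest max regret = 575 → E.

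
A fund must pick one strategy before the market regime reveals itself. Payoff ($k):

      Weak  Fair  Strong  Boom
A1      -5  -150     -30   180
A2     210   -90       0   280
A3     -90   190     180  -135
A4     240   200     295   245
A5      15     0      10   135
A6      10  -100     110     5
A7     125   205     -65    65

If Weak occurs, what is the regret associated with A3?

330

Best payoff under Weak is 240.
Regret = 240 − (-90) = 330.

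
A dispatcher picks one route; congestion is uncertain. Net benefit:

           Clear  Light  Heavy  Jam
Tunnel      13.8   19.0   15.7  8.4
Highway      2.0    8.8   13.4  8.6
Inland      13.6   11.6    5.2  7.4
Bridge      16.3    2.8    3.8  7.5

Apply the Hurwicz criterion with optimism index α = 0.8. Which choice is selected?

Tunnel

Tunnel: 0.8·19.0 + 0.2·8.4 = 16.88
Highway: 0.8·13.4 + 0.2·2.0 = 11.12
Inland: 0.8·13.6 + 0.2·5.2 = 11.92
Bridge: 0.8·16.3 + 0.2·2.8 = 13.6
Highest Hurwicz score = 16.88 → Tunnel.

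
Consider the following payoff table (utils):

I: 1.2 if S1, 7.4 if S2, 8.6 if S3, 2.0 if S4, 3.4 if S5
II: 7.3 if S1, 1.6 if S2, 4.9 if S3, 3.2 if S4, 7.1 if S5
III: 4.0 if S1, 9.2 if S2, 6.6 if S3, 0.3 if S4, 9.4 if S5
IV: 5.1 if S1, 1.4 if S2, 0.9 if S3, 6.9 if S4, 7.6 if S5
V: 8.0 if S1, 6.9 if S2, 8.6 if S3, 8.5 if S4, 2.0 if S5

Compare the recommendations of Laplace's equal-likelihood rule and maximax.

laplace → V; maximax → III (disagree)

Row averages: I=4.52, II=4.82, III=5.9, IV=4.38, V=6.8
Highest average = 6.8 → V.
Row maxima: I=8.6, II=7.3, III=9.4, IV=7.6, V=8.6
Best best-case = 9.4 → III.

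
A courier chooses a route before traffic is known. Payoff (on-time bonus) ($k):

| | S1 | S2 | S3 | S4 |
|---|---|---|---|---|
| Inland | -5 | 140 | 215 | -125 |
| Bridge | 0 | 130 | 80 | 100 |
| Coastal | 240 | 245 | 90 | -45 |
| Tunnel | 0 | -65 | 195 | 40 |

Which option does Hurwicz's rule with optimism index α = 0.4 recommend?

Inland: 0.4·215 + 0.6·(-125) = 11
Bridge: 0.4·130 + 0.6·0 = 52
Coastal: 0.4·245 + 0.6·(-45) = 71
Tunnel: 0.4·195 + 0.6·(-65) = 39
Highest Hurwicz score = 71 → Coastal.

Coastal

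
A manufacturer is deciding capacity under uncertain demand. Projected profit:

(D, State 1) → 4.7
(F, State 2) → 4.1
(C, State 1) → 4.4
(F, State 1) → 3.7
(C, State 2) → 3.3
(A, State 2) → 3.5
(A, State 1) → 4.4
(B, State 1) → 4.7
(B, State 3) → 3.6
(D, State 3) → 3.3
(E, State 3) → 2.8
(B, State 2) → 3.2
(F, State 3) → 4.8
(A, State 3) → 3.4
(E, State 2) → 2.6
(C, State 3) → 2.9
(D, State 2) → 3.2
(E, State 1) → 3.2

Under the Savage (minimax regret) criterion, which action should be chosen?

Column bests: State 1=4.7, State 2=4.1, State 3=4.8.
A regrets: 0.3, 0.6, 1.4 → max 1.4
B regrets: 0.0, 0.9, 1.2 → max 1.2
C regrets: 0.3, 0.8, 1.9 → max 1.9
D regrets: 0.0, 0.9, 1.5 → max 1.5
E regrets: 1.5, 1.5, 2.0 → max 2.0
F regrets: 1.0, 0.0, 0.0 → max 1.0
Smallest max regret = 1.0 → F.

F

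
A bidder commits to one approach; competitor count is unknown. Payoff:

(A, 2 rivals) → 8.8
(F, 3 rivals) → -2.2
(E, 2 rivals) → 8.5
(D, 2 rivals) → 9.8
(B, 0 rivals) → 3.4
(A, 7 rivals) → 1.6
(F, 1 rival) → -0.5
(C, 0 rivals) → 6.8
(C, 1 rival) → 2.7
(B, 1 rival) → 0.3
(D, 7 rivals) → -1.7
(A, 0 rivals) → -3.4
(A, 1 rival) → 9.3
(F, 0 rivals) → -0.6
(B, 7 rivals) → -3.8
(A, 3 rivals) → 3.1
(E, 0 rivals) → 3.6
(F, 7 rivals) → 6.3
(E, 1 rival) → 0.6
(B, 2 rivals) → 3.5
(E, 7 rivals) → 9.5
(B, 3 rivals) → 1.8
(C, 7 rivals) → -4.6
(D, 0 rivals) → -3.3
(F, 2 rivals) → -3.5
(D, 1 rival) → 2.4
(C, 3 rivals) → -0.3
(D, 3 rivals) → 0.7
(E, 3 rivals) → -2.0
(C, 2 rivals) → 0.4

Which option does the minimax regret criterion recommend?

Column bests: 0 rivals=6.8, 1 rival=9.3, 2 rivals=9.8, 3 rivals=3.1, 7 rivals=9.5.
A regrets: 10.2, 0.0, 1.0, 0.0, 7.9 → max 10.2
B regrets: 3.4, 9.0, 6.3, 1.3, 13.3 → max 13.3
C regrets: 0.0, 6.6, 9.4, 3.4, 14.1 → max 14.1
D regrets: 10.1, 6.9, 0.0, 2.4, 11.2 → max 11.2
E regrets: 3.2, 8.7, 1.3, 5.1, 0.0 → max 8.7
F regrets: 7.4, 9.8, 13.3, 5.3, 3.2 → max 13.3
Smallest max regret = 8.7 → E.

E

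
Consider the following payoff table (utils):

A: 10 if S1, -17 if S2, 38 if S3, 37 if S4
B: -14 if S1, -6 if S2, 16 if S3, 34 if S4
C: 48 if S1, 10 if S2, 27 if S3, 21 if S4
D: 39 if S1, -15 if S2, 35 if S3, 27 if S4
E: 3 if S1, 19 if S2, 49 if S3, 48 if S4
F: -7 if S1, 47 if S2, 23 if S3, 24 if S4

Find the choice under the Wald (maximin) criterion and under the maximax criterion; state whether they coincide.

maximin → C; maximax → E (disagree)

Row minima: A=-17, B=-14, C=10, D=-15, E=3, F=-7
Best worst-case = 10 → C.
Row maxima: A=38, B=34, C=48, D=39, E=49, F=47
Best best-case = 49 → E.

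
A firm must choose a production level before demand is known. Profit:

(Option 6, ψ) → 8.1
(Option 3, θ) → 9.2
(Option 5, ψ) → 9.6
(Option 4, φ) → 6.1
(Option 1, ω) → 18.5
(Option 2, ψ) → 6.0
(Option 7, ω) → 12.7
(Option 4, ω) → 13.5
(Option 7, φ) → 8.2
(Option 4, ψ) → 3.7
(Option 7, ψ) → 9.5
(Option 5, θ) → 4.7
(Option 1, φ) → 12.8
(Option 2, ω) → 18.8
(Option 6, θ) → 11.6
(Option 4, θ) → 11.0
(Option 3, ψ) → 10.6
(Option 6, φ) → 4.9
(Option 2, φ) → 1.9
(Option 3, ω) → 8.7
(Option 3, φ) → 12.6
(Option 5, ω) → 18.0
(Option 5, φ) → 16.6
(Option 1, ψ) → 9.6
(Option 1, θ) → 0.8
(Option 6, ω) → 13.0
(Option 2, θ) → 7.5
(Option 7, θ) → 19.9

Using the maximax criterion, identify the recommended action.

Option 7

Row maxima: Option 1=18.5, Option 2=18.8, Option 3=12.6, Option 4=13.5, Option 5=18.0, Option 6=13.0, Option 7=19.9
Best best-case = 19.9 → Option 7.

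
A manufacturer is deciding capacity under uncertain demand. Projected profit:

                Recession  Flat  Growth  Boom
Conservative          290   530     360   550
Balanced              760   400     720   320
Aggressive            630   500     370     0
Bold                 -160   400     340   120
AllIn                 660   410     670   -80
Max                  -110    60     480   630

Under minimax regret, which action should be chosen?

Balanced

Column bests: Recession=760, Flat=530, Growth=720, Boom=630.
Conservative regrets: 470, 0, 360, 80 → max 470
Balanced regrets: 0, 130, 0, 310 → max 310
Aggressive regrets: 130, 30, 350, 630 → max 630
Bold regrets: 920, 130, 380, 510 → max 920
AllIn regrets: 100, 120, 50, 710 → max 710
Max regrets: 870, 470, 240, 0 → max 870
Smallest max regret = 310 → Balanced.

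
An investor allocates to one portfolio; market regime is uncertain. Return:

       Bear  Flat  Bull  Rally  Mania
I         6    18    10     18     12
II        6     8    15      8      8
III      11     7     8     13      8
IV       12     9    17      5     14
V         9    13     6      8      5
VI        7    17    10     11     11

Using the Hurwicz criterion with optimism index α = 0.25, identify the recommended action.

I: 0.25·18 + 0.75·6 = 9
II: 0.25·15 + 0.75·6 = 8.25
III: 0.25·13 + 0.75·7 = 8.5
IV: 0.25·17 + 0.75·5 = 8
V: 0.25·13 + 0.75·5 = 7
VI: 0.25·17 + 0.75·7 = 9.5
Highest Hurwicz score = 9.5 → VI.

VI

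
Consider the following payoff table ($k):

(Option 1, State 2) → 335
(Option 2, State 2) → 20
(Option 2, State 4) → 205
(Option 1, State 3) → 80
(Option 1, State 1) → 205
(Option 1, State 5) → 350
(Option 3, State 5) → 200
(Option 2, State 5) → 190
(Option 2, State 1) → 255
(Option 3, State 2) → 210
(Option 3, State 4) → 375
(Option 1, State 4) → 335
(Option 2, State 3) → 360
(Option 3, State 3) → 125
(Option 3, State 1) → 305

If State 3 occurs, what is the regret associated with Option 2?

0

Best payoff under State 3 is 360.
Regret = 360 − 360 = 0.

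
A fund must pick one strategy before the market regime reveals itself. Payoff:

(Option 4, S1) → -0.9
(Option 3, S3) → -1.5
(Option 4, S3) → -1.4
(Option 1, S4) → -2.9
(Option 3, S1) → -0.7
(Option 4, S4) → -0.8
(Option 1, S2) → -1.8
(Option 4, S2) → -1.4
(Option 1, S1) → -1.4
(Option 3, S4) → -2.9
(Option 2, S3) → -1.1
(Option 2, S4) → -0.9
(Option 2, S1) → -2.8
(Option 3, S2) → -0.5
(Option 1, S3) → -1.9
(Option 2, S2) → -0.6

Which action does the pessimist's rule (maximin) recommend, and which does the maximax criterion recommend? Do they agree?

Row minima: Option 1=-2.9, Option 2=-2.8, Option 3=-2.9, Option 4=-1.4
Best worst-case = -1.4 → Option 4.
Row maxima: Option 1=-1.4, Option 2=-0.6, Option 3=-0.5, Option 4=-0.8
Best best-case = -0.5 → Option 3.

maximin → Option 4; maximax → Option 3 (disagree)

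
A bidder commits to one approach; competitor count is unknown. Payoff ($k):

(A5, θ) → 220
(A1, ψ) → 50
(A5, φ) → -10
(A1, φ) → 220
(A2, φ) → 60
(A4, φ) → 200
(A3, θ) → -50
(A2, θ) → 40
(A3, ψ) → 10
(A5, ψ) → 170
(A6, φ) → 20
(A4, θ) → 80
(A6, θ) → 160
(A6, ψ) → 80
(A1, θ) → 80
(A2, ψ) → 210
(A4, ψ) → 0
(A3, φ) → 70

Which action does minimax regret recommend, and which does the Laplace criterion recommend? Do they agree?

Column bests: θ=220, φ=220, ψ=210.
A1 regrets: 140, 0, 160 → max 160
A2 regrets: 180, 160, 0 → max 180
A3 regrets: 270, 150, 200 → max 270
A4 regrets: 140, 20, 210 → max 210
A5 regrets: 0, 230, 40 → max 230
A6 regrets: 60, 200, 130 → max 200
Smallest max regret = 160 → A1.
Row averages: A1=350/3, A2=310/3, A3=10, A4=280/3, A5=380/3, A6=260/3
Highest average = 380/3 → A5.

minimax regret → A1; laplace → A5 (disagree)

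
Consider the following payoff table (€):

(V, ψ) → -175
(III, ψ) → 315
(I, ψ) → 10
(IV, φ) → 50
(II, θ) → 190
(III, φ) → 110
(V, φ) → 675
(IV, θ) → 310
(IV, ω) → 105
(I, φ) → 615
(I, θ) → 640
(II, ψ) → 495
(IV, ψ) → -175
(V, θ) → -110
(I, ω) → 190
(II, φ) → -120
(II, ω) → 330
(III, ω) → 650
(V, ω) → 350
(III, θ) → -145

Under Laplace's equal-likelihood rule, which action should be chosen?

Row averages: I=363.75, II=223.75, III=232.5, IV=72.5, V=185
Highest average = 363.75 → I.

I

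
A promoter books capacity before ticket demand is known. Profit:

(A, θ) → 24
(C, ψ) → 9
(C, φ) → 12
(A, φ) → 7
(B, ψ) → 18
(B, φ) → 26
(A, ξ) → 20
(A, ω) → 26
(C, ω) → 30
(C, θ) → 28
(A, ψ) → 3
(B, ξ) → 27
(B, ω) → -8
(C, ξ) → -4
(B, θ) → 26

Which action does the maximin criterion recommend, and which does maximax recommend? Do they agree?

maximin → A; maximax → C (disagree)

Row minima: A=3, B=-8, C=-4
Best worst-case = 3 → A.
Row maxima: A=26, B=27, C=30
Best best-case = 30 → C.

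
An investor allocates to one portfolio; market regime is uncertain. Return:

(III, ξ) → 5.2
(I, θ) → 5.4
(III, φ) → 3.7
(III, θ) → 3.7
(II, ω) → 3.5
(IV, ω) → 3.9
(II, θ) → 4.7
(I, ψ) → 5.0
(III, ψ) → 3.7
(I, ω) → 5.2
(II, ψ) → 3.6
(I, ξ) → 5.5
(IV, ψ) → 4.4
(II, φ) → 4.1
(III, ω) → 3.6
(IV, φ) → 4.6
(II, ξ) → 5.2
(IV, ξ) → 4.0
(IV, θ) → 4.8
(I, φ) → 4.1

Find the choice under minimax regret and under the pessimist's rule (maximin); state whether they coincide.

minimax regret → I; maximin → I (agree)

Column bests: θ=5.4, φ=4.6, ψ=5.0, ω=5.2, ξ=5.5.
I regrets: 0.0, 0.5, 0.0, 0.0, 0.0 → max 0.5
II regrets: 0.7, 0.5, 1.4, 1.7, 0.3 → max 1.7
III regrets: 1.7, 0.9, 1.3, 1.6, 0.3 → max 1.7
IV regrets: 0.6, 0.0, 0.6, 1.3, 1.5 → max 1.5
Smallest max regret = 0.5 → I.
Row minima: I=4.1, II=3.5, III=3.6, IV=3.9
Best worst-case = 4.1 → I.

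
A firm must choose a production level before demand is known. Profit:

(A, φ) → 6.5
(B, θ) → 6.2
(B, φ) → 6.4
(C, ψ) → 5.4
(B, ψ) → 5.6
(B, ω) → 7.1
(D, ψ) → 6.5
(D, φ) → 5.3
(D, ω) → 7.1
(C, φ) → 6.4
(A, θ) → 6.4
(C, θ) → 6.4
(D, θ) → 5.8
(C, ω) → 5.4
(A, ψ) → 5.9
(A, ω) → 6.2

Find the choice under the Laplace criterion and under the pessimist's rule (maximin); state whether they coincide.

Row averages: A=6.25, B=6.325, C=5.9, D=6.175
Highest average = 6.325 → B.
Row minima: A=5.9, B=5.6, C=5.4, D=5.3
Best worst-case = 5.9 → A.

laplace → B; maximin → A (disagree)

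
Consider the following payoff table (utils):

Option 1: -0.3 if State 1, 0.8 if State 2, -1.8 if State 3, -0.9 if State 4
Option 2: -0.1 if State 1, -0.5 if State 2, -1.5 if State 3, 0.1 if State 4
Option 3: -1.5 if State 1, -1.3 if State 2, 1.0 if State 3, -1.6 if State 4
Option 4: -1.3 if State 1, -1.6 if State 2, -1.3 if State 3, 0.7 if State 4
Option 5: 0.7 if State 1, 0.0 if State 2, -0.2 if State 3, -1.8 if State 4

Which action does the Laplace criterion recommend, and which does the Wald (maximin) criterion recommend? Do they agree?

laplace → Option 5; maximin → Option 2 (disagree)

Row averages: Option 1=-0.55, Option 2=-0.5, Option 3=-0.85, Option 4=-0.875, Option 5=-0.325
Highest average = -0.325 → Option 5.
Row minima: Option 1=-1.8, Option 2=-1.5, Option 3=-1.6, Option 4=-1.6, Option 5=-1.8
Best worst-case = -1.5 → Option 2.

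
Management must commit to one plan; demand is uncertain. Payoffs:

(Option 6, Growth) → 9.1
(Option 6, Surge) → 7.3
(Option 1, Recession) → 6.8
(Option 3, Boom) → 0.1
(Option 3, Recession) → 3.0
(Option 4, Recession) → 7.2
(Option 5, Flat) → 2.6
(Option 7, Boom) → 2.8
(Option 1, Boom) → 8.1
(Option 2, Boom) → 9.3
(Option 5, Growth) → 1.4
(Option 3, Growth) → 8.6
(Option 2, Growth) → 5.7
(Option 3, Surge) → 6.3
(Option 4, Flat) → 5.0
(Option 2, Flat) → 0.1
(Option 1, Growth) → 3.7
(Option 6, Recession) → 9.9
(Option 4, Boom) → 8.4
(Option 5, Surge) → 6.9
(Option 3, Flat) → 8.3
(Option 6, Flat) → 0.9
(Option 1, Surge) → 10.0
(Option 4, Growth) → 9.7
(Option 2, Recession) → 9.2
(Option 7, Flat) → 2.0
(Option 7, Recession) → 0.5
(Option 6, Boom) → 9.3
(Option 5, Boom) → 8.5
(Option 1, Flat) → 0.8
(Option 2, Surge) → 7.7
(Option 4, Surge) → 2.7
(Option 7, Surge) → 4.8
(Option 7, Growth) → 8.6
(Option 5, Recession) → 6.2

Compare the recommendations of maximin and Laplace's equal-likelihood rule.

maximin → Option 4; laplace → Option 6 (disagree)

Row minima: Option 1=0.8, Option 2=0.1, Option 3=0.1, Option 4=2.7, Option 5=1.4, Option 6=0.9, Option 7=0.5
Best worst-case = 2.7 → Option 4.
Row averages: Option 1=5.88, Option 2=6.4, Option 3=5.26, Option 4=6.6, Option 5=5.12, Option 6=7.3, Option 7=3.74
Highest average = 7.3 → Option 6.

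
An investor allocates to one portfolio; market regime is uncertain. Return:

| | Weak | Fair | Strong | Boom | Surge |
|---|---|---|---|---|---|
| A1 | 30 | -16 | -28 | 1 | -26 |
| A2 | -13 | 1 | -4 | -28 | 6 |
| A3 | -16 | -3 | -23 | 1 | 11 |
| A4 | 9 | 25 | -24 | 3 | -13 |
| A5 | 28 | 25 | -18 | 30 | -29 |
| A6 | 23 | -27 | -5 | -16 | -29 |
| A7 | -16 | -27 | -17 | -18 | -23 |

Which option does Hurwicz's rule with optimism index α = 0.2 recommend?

A4

A1: 0.2·30 + 0.8·(-28) = -16.4
A2: 0.2·6 + 0.8·(-28) = -21.2
A3: 0.2·11 + 0.8·(-23) = -16.2
A4: 0.2·25 + 0.8·(-24) = -14.2
A5: 0.2·30 + 0.8·(-29) = -17.2
A6: 0.2·23 + 0.8·(-29) = -18.6
A7: 0.2·(-16) + 0.8·(-27) = -24.8
Highest Hurwicz score = -14.2 → A4.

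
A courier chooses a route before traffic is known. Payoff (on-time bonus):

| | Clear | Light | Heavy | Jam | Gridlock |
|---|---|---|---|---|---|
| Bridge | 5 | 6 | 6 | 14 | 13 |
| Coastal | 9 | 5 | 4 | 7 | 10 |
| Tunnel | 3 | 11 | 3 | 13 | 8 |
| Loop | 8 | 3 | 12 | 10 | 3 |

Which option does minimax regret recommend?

Column bests: Clear=9, Light=11, Heavy=12, Jam=14, Gridlock=13.
Bridge regrets: 4, 5, 6, 0, 0 → max 6
Coastal regrets: 0, 6, 8, 7, 3 → max 8
Tunnel regrets: 6, 0, 9, 1, 5 → max 9
Loop regrets: 1, 8, 0, 4, 10 → max 10
Smallest max regret = 6 → Bridge.

Bridge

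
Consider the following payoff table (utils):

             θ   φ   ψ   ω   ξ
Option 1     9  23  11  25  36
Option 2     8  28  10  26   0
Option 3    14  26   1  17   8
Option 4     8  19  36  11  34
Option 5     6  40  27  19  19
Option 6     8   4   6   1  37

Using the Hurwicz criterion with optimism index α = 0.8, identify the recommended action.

Option 1: 0.8·36 + 0.2·9 = 30.6
Option 2: 0.8·28 + 0.2·0 = 22.4
Option 3: 0.8·26 + 0.2·1 = 21
Option 4: 0.8·36 + 0.2·8 = 30.4
Option 5: 0.8·40 + 0.2·6 = 33.2
Option 6: 0.8·37 + 0.2·1 = 29.8
Highest Hurwicz score = 33.2 → Option 5.

Option 5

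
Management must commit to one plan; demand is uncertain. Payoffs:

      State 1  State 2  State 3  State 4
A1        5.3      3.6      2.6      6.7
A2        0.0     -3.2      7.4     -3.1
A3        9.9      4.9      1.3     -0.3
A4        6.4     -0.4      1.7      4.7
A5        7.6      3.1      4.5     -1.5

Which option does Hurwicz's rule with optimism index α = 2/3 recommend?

A1: 2/3·6.7 + 1/3·2.6 = 16/3
A2: 2/3·7.4 + 1/3·(-3.2) = 58/15
A3: 2/3·9.9 + 1/3·(-0.3) = 6.5
A4: 2/3·6.4 + 1/3·(-0.4) = 62/15
A5: 2/3·7.6 + 1/3·(-1.5) = 137/30
Highest Hurwicz score = 6.5 → A3.

A3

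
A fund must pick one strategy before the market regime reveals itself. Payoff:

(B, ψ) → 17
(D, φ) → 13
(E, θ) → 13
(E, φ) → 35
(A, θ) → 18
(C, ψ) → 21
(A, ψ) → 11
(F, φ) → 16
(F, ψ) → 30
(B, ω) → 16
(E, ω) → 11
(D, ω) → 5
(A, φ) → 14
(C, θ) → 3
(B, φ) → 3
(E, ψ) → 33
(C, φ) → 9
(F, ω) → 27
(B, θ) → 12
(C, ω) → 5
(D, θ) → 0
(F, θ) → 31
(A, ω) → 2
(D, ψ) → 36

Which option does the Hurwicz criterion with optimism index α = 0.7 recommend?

E

A: 0.7·18 + 0.3·2 = 13.2
B: 0.7·17 + 0.3·3 = 12.8
C: 0.7·21 + 0.3·3 = 15.6
D: 0.7·36 + 0.3·0 = 25.2
E: 0.7·35 + 0.3·11 = 27.8
F: 0.7·31 + 0.3·16 = 26.5
Highest Hurwicz score = 27.8 → E.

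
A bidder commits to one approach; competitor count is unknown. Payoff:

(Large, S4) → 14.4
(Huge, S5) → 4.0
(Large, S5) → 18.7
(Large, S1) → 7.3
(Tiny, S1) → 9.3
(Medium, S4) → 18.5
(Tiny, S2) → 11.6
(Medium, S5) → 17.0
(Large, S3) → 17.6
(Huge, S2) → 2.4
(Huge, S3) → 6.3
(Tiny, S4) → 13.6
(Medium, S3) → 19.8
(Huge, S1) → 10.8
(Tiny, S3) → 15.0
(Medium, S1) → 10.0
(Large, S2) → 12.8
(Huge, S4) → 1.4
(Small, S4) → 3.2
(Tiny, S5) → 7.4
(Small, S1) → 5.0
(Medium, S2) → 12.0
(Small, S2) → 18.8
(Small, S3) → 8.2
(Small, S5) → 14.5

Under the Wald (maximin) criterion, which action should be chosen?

Row minima: Tiny=7.4, Small=3.2, Medium=10.0, Large=7.3, Huge=1.4
Best worst-case = 10.0 → Medium.

Medium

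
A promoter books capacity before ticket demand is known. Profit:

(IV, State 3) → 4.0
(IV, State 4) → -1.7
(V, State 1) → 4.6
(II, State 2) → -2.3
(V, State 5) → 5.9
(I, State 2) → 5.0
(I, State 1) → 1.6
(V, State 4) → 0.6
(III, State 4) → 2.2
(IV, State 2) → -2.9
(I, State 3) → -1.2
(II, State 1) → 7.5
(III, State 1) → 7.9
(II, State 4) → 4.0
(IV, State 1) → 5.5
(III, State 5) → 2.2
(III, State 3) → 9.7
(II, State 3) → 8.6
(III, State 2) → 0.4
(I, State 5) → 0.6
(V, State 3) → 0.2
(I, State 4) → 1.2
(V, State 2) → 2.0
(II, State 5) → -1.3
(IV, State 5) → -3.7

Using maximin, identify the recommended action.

III

Row minima: I=-1.2, II=-2.3, III=0.4, IV=-3.7, V=0.2
Best worst-case = 0.4 → III.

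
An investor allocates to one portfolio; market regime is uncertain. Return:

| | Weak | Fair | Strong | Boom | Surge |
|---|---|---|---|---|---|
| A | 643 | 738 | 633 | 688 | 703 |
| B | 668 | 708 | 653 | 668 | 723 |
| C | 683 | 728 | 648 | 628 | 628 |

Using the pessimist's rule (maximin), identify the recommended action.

B

Row minima: A=633, B=653, C=628
Best worst-case = 653 → B.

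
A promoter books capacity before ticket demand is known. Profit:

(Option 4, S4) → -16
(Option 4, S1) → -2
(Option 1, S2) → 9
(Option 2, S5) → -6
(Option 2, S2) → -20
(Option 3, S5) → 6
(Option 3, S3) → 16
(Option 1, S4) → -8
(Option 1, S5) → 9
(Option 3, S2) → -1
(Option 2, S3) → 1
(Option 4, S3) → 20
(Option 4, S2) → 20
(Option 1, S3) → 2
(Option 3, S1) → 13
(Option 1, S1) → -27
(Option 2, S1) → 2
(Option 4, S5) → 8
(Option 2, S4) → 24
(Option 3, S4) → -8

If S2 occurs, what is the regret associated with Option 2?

Best payoff under S2 is 20.
Regret = 20 − (-20) = 40.

40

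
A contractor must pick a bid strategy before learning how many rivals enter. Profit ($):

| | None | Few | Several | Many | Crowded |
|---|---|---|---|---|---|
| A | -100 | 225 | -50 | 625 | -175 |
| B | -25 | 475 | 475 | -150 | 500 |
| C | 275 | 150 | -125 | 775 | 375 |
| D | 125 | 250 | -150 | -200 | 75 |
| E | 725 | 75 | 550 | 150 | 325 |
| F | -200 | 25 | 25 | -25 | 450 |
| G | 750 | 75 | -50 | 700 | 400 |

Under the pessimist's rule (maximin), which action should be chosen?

Row minima: A=-175, B=-150, C=-125, D=-200, E=75, F=-200, G=-50
Best worst-case = 75 → E.

E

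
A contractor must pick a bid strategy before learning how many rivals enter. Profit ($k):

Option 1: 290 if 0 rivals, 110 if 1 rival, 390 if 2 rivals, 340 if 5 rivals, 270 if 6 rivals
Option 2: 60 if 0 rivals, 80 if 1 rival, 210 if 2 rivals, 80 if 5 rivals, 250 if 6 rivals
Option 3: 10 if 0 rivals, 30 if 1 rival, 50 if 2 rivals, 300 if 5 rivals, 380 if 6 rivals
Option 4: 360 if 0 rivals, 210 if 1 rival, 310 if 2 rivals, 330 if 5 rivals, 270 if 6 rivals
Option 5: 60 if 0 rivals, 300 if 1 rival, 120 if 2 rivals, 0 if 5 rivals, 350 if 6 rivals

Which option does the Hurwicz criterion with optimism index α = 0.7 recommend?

Option 4

Option 1: 0.7·390 + 0.3·110 = 306
Option 2: 0.7·250 + 0.3·60 = 193
Option 3: 0.7·380 + 0.3·10 = 269
Option 4: 0.7·360 + 0.3·210 = 315
Option 5: 0.7·350 + 0.3·0 = 245
Highest Hurwicz score = 315 → Option 4.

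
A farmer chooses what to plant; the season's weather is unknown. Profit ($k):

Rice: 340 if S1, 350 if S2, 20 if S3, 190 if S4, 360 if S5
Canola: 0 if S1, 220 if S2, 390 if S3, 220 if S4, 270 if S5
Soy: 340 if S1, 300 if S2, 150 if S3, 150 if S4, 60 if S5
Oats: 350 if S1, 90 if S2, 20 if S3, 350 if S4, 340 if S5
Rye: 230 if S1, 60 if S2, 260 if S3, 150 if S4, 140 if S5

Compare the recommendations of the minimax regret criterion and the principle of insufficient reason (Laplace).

minimax regret → Rye; laplace → Rice (disagree)

Column bests: S1=350, S2=350, S3=390, S4=350, S5=360.
Rice regrets: 10, 0, 370, 160, 0 → max 370
Canola regrets: 350, 130, 0, 130, 90 → max 350
Soy regrets: 10, 50, 240, 200, 300 → max 300
Oats regrets: 0, 260, 370, 0, 20 → max 370
Rye regrets: 120, 290, 130, 200, 220 → max 290
Smallest max regret = 290 → Rye.
Row averages: Rice=252, Canola=220, Soy=200, Oats=230, Rye=168
Highest average = 252 → Rice.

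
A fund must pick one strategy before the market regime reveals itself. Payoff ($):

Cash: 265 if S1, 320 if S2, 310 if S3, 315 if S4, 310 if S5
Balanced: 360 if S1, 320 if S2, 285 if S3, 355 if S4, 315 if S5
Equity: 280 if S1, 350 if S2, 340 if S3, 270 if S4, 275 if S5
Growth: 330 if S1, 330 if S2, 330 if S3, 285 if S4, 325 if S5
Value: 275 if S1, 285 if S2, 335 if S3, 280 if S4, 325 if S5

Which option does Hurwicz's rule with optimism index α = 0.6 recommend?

Balanced

Cash: 0.6·320 + 0.4·265 = 298
Balanced: 0.6·360 + 0.4·285 = 330
Equity: 0.6·350 + 0.4·270 = 318
Growth: 0.6·330 + 0.4·285 = 312
Value: 0.6·335 + 0.4·275 = 311
Highest Hurwicz score = 330 → Balanced.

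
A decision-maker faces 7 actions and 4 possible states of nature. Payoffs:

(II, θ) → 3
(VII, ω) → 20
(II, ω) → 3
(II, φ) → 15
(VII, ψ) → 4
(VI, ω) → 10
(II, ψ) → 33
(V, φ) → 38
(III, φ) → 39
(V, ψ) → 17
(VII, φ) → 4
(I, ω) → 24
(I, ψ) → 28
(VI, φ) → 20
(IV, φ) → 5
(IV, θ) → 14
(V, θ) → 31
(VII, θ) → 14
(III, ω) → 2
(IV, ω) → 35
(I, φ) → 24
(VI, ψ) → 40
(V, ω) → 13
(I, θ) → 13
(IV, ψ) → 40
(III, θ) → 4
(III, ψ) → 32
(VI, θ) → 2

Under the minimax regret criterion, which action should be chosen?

Column bests: θ=31, φ=39, ψ=40, ω=35.
I regrets: 18, 15, 12, 11 → max 18
II regrets: 28, 24, 7, 32 → max 32
III regrets: 27, 0, 8, 33 → max 33
IV regrets: 17, 34, 0, 0 → max 34
V regrets: 0, 1, 23, 22 → max 23
VI regrets: 29, 19, 0, 25 → max 29
VII regrets: 17, 35, 36, 15 → max 36
Smallest max regret = 18 → I.

I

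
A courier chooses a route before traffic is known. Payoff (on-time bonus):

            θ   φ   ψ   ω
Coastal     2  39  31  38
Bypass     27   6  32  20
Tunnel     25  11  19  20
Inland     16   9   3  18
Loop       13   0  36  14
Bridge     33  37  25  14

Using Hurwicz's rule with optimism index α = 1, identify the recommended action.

Coastal: 1·39 + 0·2 = 39
Bypass: 1·32 + 0·6 = 32
Tunnel: 1·25 + 0·11 = 25
Inland: 1·18 + 0·3 = 18
Loop: 1·36 + 0·0 = 36
Bridge: 1·37 + 0·14 = 37
Highest Hurwicz score = 39 → Coastal.

Coastal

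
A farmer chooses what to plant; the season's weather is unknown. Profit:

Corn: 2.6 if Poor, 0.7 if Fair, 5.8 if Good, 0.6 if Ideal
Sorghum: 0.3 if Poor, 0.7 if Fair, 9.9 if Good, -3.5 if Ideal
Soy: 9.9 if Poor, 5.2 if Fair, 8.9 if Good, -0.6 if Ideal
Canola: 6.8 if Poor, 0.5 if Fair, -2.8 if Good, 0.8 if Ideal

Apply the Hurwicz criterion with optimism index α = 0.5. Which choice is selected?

Corn: 0.5·5.8 + 0.5·0.6 = 3.2
Sorghum: 0.5·9.9 + 0.5·(-3.5) = 3.2
Soy: 0.5·9.9 + 0.5·(-0.6) = 4.65
Canola: 0.5·6.8 + 0.5·(-2.8) = 2
Highest Hurwicz score = 4.65 → Soy.

Soy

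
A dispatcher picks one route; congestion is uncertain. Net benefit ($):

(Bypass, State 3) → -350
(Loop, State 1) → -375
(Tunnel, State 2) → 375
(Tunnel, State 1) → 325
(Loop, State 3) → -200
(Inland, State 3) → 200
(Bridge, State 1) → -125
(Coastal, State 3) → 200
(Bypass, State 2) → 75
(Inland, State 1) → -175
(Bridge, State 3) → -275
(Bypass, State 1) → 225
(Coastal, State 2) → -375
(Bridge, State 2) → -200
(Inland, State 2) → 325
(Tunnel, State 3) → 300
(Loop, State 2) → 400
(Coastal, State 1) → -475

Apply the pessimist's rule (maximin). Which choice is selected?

Tunnel

Row minima: Loop=-375, Coastal=-475, Tunnel=300, Inland=-175, Bridge=-275, Bypass=-350
Best worst-case = 300 → Tunnel.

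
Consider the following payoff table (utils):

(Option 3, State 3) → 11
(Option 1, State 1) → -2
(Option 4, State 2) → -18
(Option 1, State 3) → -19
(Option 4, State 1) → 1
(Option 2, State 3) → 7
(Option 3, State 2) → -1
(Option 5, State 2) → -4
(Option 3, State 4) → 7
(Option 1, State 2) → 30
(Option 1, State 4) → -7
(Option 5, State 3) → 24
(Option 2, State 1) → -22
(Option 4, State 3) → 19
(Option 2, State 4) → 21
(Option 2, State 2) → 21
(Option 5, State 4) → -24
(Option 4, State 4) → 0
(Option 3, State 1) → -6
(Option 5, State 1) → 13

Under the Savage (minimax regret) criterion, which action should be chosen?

Column bests: State 1=13, State 2=30, State 3=24, State 4=21.
Option 1 regrets: 15, 0, 43, 28 → max 43
Option 2 regrets: 35, 9, 17, 0 → max 35
Option 3 regrets: 19, 31, 13, 14 → max 31
Option 4 regrets: 12, 48, 5, 21 → max 48
Option 5 regrets: 0, 34, 0, 45 → max 45
Smallest max regret = 31 → Option 3.

Option 3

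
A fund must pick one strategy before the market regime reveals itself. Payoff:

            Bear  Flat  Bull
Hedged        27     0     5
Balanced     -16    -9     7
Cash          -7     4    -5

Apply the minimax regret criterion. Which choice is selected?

Hedged

Column bests: Bear=27, Flat=4, Bull=7.
Hedged regrets: 0, 4, 2 → max 4
Balanced regrets: 43, 13, 0 → max 43
Cash regrets: 34, 0, 12 → max 34
Smallest max regret = 4 → Hedged.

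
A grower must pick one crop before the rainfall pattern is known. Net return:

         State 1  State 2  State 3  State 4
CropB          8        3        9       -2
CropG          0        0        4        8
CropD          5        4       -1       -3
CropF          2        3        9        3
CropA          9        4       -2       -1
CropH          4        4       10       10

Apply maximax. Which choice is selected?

CropH

Row maxima: CropB=9, CropG=8, CropD=5, CropF=9, CropA=9, CropH=10
Best best-case = 10 → CropH.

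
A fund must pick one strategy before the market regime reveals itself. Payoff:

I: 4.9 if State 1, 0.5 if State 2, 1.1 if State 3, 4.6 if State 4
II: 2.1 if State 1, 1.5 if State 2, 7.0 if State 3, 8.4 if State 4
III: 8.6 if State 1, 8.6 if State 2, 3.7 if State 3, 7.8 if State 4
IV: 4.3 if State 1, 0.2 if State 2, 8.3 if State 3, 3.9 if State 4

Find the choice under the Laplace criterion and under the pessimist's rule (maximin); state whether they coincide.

laplace → III; maximin → III (agree)

Row averages: I=2.775, II=4.75, III=7.175, IV=4.175
Highest average = 7.175 → III.
Row minima: I=0.5, II=1.5, III=3.7, IV=0.2
Best worst-case = 3.7 → III.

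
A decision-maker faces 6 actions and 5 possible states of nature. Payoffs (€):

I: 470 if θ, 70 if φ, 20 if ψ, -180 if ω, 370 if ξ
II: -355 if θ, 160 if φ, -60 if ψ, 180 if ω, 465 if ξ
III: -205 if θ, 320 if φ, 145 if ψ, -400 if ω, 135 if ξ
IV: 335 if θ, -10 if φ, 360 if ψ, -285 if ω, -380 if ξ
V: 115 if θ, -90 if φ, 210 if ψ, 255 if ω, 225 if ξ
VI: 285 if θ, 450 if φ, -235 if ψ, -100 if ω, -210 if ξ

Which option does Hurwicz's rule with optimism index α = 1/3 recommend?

I: 1/3·470 + 2/3·(-180) = 110/3
II: 1/3·465 + 2/3·(-355) = -245/3
III: 1/3·320 + 2/3·(-400) = -160
IV: 1/3·360 + 2/3·(-380) = -400/3
V: 1/3·255 + 2/3·(-90) = 25
VI: 1/3·450 + 2/3·(-235) = -20/3
Highest Hurwicz score = 110/3 → I.

I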